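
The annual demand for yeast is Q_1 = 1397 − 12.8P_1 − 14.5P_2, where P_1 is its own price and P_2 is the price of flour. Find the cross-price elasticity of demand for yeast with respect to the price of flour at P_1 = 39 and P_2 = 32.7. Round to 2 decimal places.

At P_1 = 39 and P_2 = 32.7: Q_1 = 423.65.
∂Q_1/∂P_2 = -14.5.
ε = (∂Q_1/∂P_2)(P_2/Q_1) = -14.5 × (32.7/423.65) ≈ -1.12.

-1.12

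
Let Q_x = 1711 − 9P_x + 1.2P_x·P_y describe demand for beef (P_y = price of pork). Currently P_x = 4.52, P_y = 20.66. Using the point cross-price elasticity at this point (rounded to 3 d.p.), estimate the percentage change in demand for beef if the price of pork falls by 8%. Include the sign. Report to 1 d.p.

-0.5%

At P_x = 4.52, P_y = 20.66: Q_x = 1782.380.
∂Q_x/∂P_y = 1.2P_x = 5.4240.
ε = (∂Q_x/∂P_y)(P_y/Q_x) = 5.4240 × 20.66/1782.380 ≈ 0.063.
%ΔQ_x ≈ ε × %ΔP_y = 0.063 × (-8%) = -0.5%.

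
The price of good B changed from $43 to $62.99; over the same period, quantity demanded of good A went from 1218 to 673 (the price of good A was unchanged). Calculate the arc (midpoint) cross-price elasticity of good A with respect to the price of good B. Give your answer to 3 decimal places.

-1.528

ΔQ_A = 673 − 1218 = -545; ΔP_B = 62.99 − 43 = 19.99.
Midpoints: Q̄_A = 945.5, P̄_B = 53.00.
ε = (ΔQ_A/Q̄_A)/(ΔP_B/P̄_B) = (-545/945.5)/(19.99/53.00) ≈ -1.528.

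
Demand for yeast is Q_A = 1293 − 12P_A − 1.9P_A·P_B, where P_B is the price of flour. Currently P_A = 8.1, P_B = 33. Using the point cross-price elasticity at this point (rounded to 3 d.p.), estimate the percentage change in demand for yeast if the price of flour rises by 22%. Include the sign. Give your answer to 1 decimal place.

At P_A = 8.1, P_B = 33: Q_A = 687.93.
∂Q_A/∂P_B = -1.9P_A = -15.3900.
ε = (∂Q_A/∂P_B)(P_B/Q_A) = -15.3900 × 33/687.93 ≈ -0.738.
%ΔQ_A ≈ ε × %ΔP_B = -0.738 × (22%) = -16.2%.

-16.2%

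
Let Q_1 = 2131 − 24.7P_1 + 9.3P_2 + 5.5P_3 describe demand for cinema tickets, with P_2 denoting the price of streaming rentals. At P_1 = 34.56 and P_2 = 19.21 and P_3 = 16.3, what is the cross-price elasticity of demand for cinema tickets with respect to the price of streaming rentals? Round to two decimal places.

At P_1 = 34.56 and P_2 = 19.21 and P_3 = 16.3: Q_1 = 1545.671.
∂Q_1/∂P_2 = 9.3.
ε = (∂Q_1/∂P_2)(P_2/Q_1) = 9.3 × (19.21/1545.671) ≈ 0.12.

0.12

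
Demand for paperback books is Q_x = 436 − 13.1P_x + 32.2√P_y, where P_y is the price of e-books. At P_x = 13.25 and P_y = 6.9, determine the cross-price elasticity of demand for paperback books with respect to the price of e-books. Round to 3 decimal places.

0.122

At P_x = 13.25 and P_y = 6.9: Q_x = 347.007.
∂Q_x/∂P_y = 32.2/(2√P_y) = 32.2/(2√6.9) = 6.1292.
ε = (∂Q_x/∂P_y)(P_y/Q_x) = 6.1292 × (6.9/347.007) ≈ 0.122.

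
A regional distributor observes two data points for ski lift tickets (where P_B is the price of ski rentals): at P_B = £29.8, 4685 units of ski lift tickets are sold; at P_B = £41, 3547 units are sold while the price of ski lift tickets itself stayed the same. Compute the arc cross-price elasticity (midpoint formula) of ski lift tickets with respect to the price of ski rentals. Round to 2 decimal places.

-0.87

ΔQ_A = 3547 − 4685 = -1138; ΔP_B = 41 − 29.8 = 11.2.
Midpoints: Q̄_A = 4116.0, P̄_B = 35.40.
ε = (ΔQ_A/Q̄_A)/(ΔP_B/P̄_B) = (-1138/4116.0)/(11.2/35.40) ≈ -0.87.
ε < 0: ski lift tickets and ski rentals are complements.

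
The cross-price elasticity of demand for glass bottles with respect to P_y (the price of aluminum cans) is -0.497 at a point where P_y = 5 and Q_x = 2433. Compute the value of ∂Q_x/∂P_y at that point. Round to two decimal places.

ε = (∂Q_x/∂P_y)·(P_y/Q_x) ⇒ ∂Q_x/∂P_y = ε·Q_x/P_y = -0.497 × 2433/5 ≈ -241.84.

-241.84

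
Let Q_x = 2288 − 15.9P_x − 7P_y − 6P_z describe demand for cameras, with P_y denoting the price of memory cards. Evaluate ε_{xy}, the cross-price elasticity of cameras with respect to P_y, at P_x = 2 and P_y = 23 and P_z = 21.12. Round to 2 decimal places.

-0.08

At P_x = 2 and P_y = 23 and P_z = 21.12: Q_x = 1968.48.
∂Q_x/∂P_y = -7.
ε = (∂Q_x/∂P_y)(P_y/Q_x) = -7 × (23/1968.48) ≈ -0.08.
Since ε < 0, cameras and memory cards are complements.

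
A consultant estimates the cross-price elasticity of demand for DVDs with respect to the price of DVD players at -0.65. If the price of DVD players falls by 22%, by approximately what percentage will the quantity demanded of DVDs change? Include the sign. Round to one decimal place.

14.3%

%ΔQ ≈ ε × %ΔP of DVD players = -0.65 × (-22%) = 14.3%.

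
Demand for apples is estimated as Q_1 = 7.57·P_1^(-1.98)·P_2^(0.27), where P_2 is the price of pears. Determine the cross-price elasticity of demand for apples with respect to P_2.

0.27

In a log-linear (constant-elasticity) demand function, the coefficient on the exponent of P_2 is the cross-price elasticity.
ε = 0.27. Positive, so apples and pears are substitutes.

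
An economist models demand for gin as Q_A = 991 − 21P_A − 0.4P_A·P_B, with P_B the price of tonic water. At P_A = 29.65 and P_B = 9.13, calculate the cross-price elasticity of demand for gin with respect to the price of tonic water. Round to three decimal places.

-0.416

At P_A = 29.65 and P_B = 9.13: Q_A = 260.068.
∂Q_A/∂P_B = -0.4P_A = -0.4(29.65) = -11.8600.
ε = (∂Q_A/∂P_B)(P_B/Q_A) = -11.8600 × (9.13/260.068) ≈ -0.416.
ε < 0: complements.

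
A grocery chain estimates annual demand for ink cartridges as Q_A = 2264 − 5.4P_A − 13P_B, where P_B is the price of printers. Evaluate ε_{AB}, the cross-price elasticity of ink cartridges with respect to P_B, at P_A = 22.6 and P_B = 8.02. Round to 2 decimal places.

-0.05

At P_A = 22.6 and P_B = 8.02: Q_A = 2037.7.
∂Q_A/∂P_B = -13.
ε = (∂Q_A/∂P_B)(P_B/Q_A) = -13 × (8.02/2037.7) ≈ -0.05.
Since ε < 0, ink cartridges and printers are complements.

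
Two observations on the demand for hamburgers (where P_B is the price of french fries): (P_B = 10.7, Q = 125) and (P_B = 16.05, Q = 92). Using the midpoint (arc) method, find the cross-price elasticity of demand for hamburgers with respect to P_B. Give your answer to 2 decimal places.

-0.76

ΔQ_A = 92 − 125 = -33; ΔP_B = 16.05 − 10.7 = 5.35.
Midpoints: Q̄_A = 108.5, P̄_B = 13.38.
ε = (ΔQ_A/Q̄_A)/(ΔP_B/P̄_B) = (-33/108.5)/(5.35/13.38) ≈ -0.76.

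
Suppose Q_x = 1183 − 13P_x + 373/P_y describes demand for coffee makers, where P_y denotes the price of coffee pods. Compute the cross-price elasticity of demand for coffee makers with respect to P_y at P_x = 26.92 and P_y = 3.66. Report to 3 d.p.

At P_x = 26.92 and P_y = 3.66: Q_x = 934.953.
∂Q_x/∂P_y = −373/P_y² = -27.8450.
ε = (∂Q_x/∂P_y)(P_y/Q_x) = -27.8450 × (3.66/934.953) ≈ -0.109.

-0.109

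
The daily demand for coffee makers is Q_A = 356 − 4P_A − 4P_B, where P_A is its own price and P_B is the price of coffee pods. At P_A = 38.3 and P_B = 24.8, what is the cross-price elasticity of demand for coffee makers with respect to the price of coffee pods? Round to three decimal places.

-0.958

At P_A = 38.3 and P_B = 24.8: Q_A = 103.6.
∂Q_A/∂P_B = -4.
ε = (∂Q_A/∂P_B)(P_B/Q_A) = -4 × (24.8/103.6) ≈ -0.958.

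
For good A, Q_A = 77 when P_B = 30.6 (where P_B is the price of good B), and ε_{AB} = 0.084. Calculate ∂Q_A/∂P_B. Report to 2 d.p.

ε = (∂Q_A/∂P_B)·(P_B/Q_A) ⇒ ∂Q_A/∂P_B = ε·Q_A/P_B = 0.084 × 77/30.6 ≈ 0.21.

0.21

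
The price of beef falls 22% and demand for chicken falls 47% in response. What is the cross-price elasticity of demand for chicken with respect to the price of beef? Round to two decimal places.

2.14

ε = (%ΔQ of chicken) / (%ΔP of beef) = (-47%) / (-22%) ≈ 2.14.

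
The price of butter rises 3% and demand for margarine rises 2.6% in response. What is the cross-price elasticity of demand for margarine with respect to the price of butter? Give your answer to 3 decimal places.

ε = (%ΔQ of margarine) / (%ΔP of butter) = (2.6%) / (3%) ≈ 0.867.

0.867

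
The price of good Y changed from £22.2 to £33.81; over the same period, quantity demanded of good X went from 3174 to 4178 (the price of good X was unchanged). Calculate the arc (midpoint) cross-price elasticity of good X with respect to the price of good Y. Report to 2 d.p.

ΔQ_X = 4178 − 3174 = 1004; ΔP_Y = 33.81 − 22.2 = 11.61.
Midpoints: Q̄_X = 3676.0, P̄_Y = 28.01.
ε = (ΔQ_X/Q̄_X)/(ΔP_Y/P̄_Y) = (1004/3676.0)/(11.61/28.01) ≈ 0.66.

0.66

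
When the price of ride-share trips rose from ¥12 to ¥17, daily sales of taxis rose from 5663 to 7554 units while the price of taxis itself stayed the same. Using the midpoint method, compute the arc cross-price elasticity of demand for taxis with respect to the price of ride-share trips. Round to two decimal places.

0.83

ΔQ_A = 7554 − 5663 = 1891; ΔP_B = 17 − 12 = 5.
Midpoints: Q̄_A = 6608.5, P̄_B = 14.50.
ε = (ΔQ_A/Q̄_A)/(ΔP_B/P̄_B) = (1891/6608.5)/(5/14.50) ≈ 0.83.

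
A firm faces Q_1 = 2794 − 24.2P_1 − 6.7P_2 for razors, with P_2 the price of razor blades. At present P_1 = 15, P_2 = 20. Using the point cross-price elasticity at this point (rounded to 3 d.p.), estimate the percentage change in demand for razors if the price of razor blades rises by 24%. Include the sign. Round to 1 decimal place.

At P_1 = 15, P_2 = 20: Q_1 = 2297.
∂Q_1/∂P_2 = -6.7.
ε = (∂Q_1/∂P_2)(P_2/Q_1) = -6.7000 × 20/2297 ≈ -0.058.
%ΔQ_1 ≈ ε × %ΔP_2 = -0.058 × (24%) = -1.4%.

-1.4%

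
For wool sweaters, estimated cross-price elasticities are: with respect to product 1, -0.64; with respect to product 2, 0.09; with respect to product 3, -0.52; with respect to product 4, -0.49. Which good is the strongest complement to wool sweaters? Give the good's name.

product 1

Complements have ε < 0. The most negative value is -0.64 (product 1).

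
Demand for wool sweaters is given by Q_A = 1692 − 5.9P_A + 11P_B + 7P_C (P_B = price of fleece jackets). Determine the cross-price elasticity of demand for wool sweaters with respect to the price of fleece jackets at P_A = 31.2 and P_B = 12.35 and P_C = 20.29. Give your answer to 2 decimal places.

At P_A = 31.2 and P_B = 12.35 and P_C = 20.29: Q_A = 1785.8.
∂Q_A/∂P_B = 11.
ε = (∂Q_A/∂P_B)(P_B/Q_A) = 11 × (12.35/1785.8) ≈ 0.08.

0.08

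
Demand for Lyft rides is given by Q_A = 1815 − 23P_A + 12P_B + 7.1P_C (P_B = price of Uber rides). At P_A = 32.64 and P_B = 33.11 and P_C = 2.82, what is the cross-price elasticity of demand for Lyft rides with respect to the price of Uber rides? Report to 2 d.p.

0.27

At P_A = 32.64 and P_B = 33.11 and P_C = 2.82: Q_A = 1481.622.
∂Q_A/∂P_B = 12.
ε = (∂Q_A/∂P_B)(P_B/Q_A) = 12 × (33.11/1481.622) ≈ 0.27.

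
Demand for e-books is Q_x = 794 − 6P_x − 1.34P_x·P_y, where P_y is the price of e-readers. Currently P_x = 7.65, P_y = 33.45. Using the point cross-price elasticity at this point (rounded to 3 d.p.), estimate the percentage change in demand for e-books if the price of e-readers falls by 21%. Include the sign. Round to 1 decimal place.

17.8%

At P_x = 7.65, P_y = 33.45: Q_x = 405.204.
∂Q_x/∂P_y = -1.34P_x = -10.2510.
ε = (∂Q_x/∂P_y)(P_y/Q_x) = -10.2510 × 33.45/405.204 ≈ -0.846.
%ΔQ_x ≈ ε × %ΔP_y = -0.846 × (-21%) = 17.8%.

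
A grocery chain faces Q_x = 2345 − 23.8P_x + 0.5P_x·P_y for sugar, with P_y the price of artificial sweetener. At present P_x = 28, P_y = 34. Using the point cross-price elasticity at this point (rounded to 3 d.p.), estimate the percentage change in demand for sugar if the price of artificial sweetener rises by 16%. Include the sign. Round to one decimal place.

3.5%

At P_x = 28, P_y = 34: Q_x = 2154.6.
∂Q_x/∂P_y = 0.5P_x = 14.0000.
ε = (∂Q_x/∂P_y)(P_y/Q_x) = 14.0000 × 34/2154.6 ≈ 0.221.
%ΔQ_x ≈ ε × %ΔP_y = 0.221 × (16%) = 3.5%.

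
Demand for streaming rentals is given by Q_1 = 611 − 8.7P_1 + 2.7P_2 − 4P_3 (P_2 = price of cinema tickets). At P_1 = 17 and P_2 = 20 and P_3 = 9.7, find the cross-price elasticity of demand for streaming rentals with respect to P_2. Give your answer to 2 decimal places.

At P_1 = 17 and P_2 = 20 and P_3 = 9.7: Q_1 = 478.3.
∂Q_1/∂P_2 = 2.7.
ε = (∂Q_1/∂P_2)(P_2/Q_1) = 2.7 × (20/478.3) ≈ 0.11.
Since ε > 0, streaming rentals and cinema tickets are substitutes.

0.11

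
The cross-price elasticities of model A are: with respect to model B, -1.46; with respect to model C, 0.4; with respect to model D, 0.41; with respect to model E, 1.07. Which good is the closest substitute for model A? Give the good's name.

Substitutes have ε > 0. Among the positive values, 1.07 (model E) is largest.

model E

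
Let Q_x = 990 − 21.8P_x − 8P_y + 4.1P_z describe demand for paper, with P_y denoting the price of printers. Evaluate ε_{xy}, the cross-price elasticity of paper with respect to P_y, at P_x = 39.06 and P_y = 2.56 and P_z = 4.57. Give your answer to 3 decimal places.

At P_x = 39.06 and P_y = 2.56 and P_z = 4.57: Q_x = 136.749.
∂Q_x/∂P_y = -8.
ε = (∂Q_x/∂P_y)(P_y/Q_x) = -8 × (2.56/136.749) ≈ -0.150.
Since ε < 0, paper and printers are complements.

-0.150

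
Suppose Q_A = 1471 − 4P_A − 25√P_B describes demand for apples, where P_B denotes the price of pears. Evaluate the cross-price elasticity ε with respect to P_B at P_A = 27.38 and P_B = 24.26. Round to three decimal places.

At P_A = 27.38 and P_B = 24.26: Q_A = 1238.344.
∂Q_A/∂P_B = -25/(2√P_B) = -25/(2√24.26) = -2.5378.
ε = (∂Q_A/∂P_B)(P_B/Q_A) = -2.5378 × (24.26/1238.344) ≈ -0.050.

-0.050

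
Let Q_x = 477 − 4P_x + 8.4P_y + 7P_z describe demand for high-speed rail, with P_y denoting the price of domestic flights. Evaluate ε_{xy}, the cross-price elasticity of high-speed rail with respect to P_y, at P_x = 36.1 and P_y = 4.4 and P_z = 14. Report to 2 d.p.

0.08

At P_x = 36.1 and P_y = 4.4 and P_z = 14: Q_x = 467.56.
∂Q_x/∂P_y = 8.4.
ε = (∂Q_x/∂P_y)(P_y/Q_x) = 8.4 × (4.4/467.56) ≈ 0.08.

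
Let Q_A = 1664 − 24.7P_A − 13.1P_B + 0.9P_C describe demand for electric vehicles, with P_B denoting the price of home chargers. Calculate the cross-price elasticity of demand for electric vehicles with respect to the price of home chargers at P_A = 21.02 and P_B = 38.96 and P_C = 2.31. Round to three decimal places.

At P_A = 21.02 and P_B = 38.96 and P_C = 2.31: Q_A = 636.509.
∂Q_A/∂P_B = -13.1.
ε = (∂Q_A/∂P_B)(P_B/Q_A) = -13.1 × (38.96/636.509) ≈ -0.802.
Since ε < 0, electric vehicles and home chargers are complements.

-0.802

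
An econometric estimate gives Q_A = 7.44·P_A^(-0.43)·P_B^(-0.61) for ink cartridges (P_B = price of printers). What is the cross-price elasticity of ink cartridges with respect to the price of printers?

-0.61

In a log-linear (constant-elasticity) demand function, the coefficient on the exponent of P_B is the cross-price elasticity.
ε = -0.61. Negative, so ink cartridges and printers are complements.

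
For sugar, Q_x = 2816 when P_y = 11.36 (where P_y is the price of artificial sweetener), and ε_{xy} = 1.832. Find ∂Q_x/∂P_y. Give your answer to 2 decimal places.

454.13

ε = (∂Q_x/∂P_y)·(P_y/Q_x) ⇒ ∂Q_x/∂P_y = ε·Q_x/P_y = 1.832 × 2816/11.36 ≈ 454.13.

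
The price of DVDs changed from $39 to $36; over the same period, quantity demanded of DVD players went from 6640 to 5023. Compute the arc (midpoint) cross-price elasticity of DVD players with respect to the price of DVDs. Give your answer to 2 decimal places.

ΔQ_A = 5023 − 6640 = -1617; ΔP_B = 36 − 39 = -3.
Midpoints: Q̄_A = 5831.5, P̄_B = 37.50.
ε = (ΔQ_A/Q̄_A)/(ΔP_B/P̄_B) = (-1617/5831.5)/(-3/37.50) ≈ 3.47.

3.47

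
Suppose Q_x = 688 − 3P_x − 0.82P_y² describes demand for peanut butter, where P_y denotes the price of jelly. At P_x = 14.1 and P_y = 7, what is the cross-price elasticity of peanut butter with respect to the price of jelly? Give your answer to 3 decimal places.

-0.133

At P_x = 14.1 and P_y = 7: Q_x = 605.52.
∂Q_x/∂P_y = -1.64P_y = -1.64(7) = -11.4800.
ε = (∂Q_x/∂P_y)(P_y/Q_x) = -11.4800 × (7/605.52) ≈ -0.133.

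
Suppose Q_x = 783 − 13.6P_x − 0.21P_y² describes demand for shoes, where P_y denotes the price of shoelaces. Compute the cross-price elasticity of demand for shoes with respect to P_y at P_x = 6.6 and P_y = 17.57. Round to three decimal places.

-0.206

At P_x = 6.6 and P_y = 17.57: Q_x = 628.412.
∂Q_x/∂P_y = -0.42P_y = -0.42(17.57) = -7.3794.
ε = (∂Q_x/∂P_y)(P_y/Q_x) = -7.3794 × (17.57/628.412) ≈ -0.206.
ε < 0: complements.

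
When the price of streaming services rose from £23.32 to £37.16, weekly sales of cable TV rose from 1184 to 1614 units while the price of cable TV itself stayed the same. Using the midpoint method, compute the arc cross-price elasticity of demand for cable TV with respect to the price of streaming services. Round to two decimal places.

0.67

ΔQ_A = 1614 − 1184 = 430; ΔP_B = 37.16 − 23.32 = 13.84.
Midpoints: Q̄_A = 1399.0, P̄_B = 30.24.
ε = (ΔQ_A/Q̄_A)/(ΔP_B/P̄_B) = (430/1399.0)/(13.84/30.24) ≈ 0.67.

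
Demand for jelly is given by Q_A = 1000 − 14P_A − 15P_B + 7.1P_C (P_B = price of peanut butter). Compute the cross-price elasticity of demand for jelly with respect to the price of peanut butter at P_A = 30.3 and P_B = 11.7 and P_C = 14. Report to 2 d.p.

At P_A = 30.3 and P_B = 11.7 and P_C = 14: Q_A = 499.7.
∂Q_A/∂P_B = -15.
ε = (∂Q_A/∂P_B)(P_B/Q_A) = -15 × (11.7/499.7) ≈ -0.35.

-0.35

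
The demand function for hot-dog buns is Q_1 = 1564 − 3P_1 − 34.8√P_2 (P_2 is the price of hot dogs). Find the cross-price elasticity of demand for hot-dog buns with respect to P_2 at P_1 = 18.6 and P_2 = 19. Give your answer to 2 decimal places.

-0.06

At P_1 = 18.6 and P_2 = 19: Q_1 = 1356.510.
∂Q_1/∂P_2 = -34.8/(2√P_2) = -34.8/(2√19) = -3.9918.
ε = (∂Q_1/∂P_2)(P_2/Q_1) = -3.9918 × (19/1356.510) ≈ -0.06.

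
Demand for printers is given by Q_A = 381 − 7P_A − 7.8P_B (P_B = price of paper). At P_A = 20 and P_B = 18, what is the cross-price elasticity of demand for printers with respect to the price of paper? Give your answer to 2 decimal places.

At P_A = 20 and P_B = 18: Q_A = 100.6.
∂Q_A/∂P_B = -7.8.
ε = (∂Q_A/∂P_B)(P_B/Q_A) = -7.8 × (18/100.6) ≈ -1.40.

-1.40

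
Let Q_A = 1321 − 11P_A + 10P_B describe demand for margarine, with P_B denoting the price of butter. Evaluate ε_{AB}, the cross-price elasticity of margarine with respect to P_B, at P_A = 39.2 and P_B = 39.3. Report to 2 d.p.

At P_A = 39.2 and P_B = 39.3: Q_A = 1282.8.
∂Q_A/∂P_B = 10.
ε = (∂Q_A/∂P_B)(P_B/Q_A) = 10 × (39.3/1282.8) ≈ 0.31.
Since ε > 0, margarine and butter are substitutes.

0.31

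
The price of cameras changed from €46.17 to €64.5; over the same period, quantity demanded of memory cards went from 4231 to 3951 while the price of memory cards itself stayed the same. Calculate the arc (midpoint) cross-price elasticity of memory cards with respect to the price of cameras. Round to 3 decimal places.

ΔQ_A = 3951 − 4231 = -280; ΔP_B = 64.5 − 46.17 = 18.33.
Midpoints: Q̄_A = 4091.0, P̄_B = 55.34.
ε = (ΔQ_A/Q̄_A)/(ΔP_B/P̄_B) = (-280/4091.0)/(18.33/55.34) ≈ -0.207.

-0.207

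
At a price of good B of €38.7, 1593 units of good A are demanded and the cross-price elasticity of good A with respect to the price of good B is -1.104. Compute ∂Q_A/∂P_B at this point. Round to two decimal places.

ε = (∂Q_A/∂P_B)·(P_B/Q_A) ⇒ ∂Q_A/∂P_B = ε·Q_A/P_B = -1.104 × 1593/38.7 ≈ -45.44.

-45.44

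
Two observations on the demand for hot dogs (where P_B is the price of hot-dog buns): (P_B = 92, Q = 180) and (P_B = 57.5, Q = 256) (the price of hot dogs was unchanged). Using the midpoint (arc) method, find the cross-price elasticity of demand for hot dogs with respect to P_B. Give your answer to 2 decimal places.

-0.76

ΔQ_A = 256 − 180 = 76; ΔP_B = 57.5 − 92 = -34.5.
Midpoints: Q̄_A = 218.0, P̄_B = 74.75.
ε = (ΔQ_A/Q̄_A)/(ΔP_B/P̄_B) = (76/218.0)/(-34.5/74.75) ≈ -0.76.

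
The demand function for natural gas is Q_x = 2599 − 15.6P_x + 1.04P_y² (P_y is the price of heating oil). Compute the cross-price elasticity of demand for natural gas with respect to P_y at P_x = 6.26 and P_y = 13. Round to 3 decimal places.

0.131

At P_x = 6.26 and P_y = 13: Q_x = 2677.104.
∂Q_x/∂P_y = 2.08P_y = 2.08(13) = 27.0400.
ε = (∂Q_x/∂P_y)(P_y/Q_x) = 27.0400 × (13/2677.104) ≈ 0.131.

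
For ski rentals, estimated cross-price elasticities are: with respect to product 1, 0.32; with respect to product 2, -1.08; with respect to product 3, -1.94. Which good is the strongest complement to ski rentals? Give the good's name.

product 3

Complements have ε < 0. The most negative value is -1.94 (product 3).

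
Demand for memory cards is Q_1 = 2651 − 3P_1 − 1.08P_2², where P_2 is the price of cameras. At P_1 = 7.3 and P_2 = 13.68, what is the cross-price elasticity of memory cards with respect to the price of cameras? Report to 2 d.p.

At P_1 = 7.3 and P_2 = 13.68: Q_1 = 2426.986.
∂Q_1/∂P_2 = -2.16P_2 = -2.16(13.68) = -29.5488.
ε = (∂Q_1/∂P_2)(P_2/Q_1) = -29.5488 × (13.68/2426.986) ≈ -0.17.

-0.17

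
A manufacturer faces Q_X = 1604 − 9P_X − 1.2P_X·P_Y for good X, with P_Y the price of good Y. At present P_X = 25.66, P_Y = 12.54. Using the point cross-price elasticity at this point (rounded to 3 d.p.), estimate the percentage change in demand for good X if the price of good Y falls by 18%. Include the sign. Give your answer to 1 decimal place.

At P_X = 25.66, P_Y = 12.54: Q_X = 986.928.
∂Q_X/∂P_Y = -1.2P_X = -30.7920.
ε = (∂Q_X/∂P_Y)(P_Y/Q_X) = -30.7920 × 12.54/986.928 ≈ -0.391.
%ΔQ_X ≈ ε × %ΔP_Y = -0.391 × (-18%) = 7.0%.

7.0%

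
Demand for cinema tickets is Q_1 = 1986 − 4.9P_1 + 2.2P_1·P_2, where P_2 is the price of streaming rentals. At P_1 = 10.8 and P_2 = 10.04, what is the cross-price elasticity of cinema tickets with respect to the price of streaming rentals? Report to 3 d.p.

0.110

At P_1 = 10.8 and P_2 = 10.04: Q_1 = 2171.630.
∂Q_1/∂P_2 = 2.2P_1 = 2.2(10.8) = 23.7600.
ε = (∂Q_1/∂P_2)(P_2/Q_1) = 23.7600 × (10.04/2171.630) ≈ 0.110.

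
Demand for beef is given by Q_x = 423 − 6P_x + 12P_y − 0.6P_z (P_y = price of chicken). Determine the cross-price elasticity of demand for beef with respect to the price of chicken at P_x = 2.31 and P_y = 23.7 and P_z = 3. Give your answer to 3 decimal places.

At P_x = 2.31 and P_y = 23.7 and P_z = 3: Q_x = 691.74.
∂Q_x/∂P_y = 12.
ε = (∂Q_x/∂P_y)(P_y/Q_x) = 12 × (23.7/691.74) ≈ 0.411.
Since ε > 0, beef and chicken are substitutes.

0.411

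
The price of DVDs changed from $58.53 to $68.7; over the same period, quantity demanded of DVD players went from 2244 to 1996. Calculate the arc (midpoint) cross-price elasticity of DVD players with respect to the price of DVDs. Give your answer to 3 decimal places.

ΔQ_A = 1996 − 2244 = -248; ΔP_B = 68.7 − 58.53 = 10.17.
Midpoints: Q̄_A = 2120.0, P̄_B = 63.62.
ε = (ΔQ_A/Q̄_A)/(ΔP_B/P̄_B) = (-248/2120.0)/(10.17/63.62) ≈ -0.732.
ε < 0: DVD players and DVDs are complements.

-0.732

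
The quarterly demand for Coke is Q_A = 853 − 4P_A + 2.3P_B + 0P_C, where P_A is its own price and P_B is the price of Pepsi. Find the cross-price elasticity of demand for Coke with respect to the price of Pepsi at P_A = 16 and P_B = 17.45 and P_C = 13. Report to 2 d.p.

At P_A = 16 and P_B = 17.45 and P_C = 13: Q_A = 829.135.
∂Q_A/∂P_B = 2.3.
ε = (∂Q_A/∂P_B)(P_B/Q_A) = 2.3 × (17.45/829.135) ≈ 0.05.
Since ε > 0, Coke and Pepsi are substitutes.

0.05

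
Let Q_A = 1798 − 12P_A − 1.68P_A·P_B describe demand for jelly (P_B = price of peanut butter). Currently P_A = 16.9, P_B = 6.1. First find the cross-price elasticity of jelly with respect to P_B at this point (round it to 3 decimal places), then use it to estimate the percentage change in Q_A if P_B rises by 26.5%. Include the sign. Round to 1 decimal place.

-3.2%

At P_A = 16.9, P_B = 6.1: Q_A = 1422.009.
∂Q_A/∂P_B = -1.68P_A = -28.3920.
ε = (∂Q_A/∂P_B)(P_B/Q_A) = -28.3920 × 6.1/1422.009 ≈ -0.122.
%ΔQ_A ≈ ε × %ΔP_B = -0.122 × (26.5%) = -3.2%.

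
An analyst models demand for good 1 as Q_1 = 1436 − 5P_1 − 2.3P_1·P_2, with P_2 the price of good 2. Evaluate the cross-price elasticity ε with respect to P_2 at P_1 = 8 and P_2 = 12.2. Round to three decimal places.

-0.192

At P_1 = 8 and P_2 = 12.2: Q_1 = 1171.52.
∂Q_1/∂P_2 = -2.3P_1 = -2.3(8) = -18.4000.
ε = (∂Q_1/∂P_2)(P_2/Q_1) = -18.4000 × (12.2/1171.52) ≈ -0.192.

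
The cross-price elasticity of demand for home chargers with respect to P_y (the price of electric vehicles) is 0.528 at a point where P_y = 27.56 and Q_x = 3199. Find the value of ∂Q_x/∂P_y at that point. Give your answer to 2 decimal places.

61.29

ε = (∂Q_x/∂P_y)·(P_y/Q_x) ⇒ ∂Q_x/∂P_y = ε·Q_x/P_y = 0.528 × 3199/27.56 ≈ 61.29.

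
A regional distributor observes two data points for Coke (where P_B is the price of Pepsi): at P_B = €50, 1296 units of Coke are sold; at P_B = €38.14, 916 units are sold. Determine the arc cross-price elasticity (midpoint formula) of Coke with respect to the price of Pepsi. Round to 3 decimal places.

ΔQ_A = 916 − 1296 = -380; ΔP_B = 38.14 − 50 = -11.86.
Midpoints: Q̄_A = 1106.0, P̄_B = 44.07.
ε = (ΔQ_A/Q̄_A)/(ΔP_B/P̄_B) = (-380/1106.0)/(-11.86/44.07) ≈ 1.277.
ε > 0: Coke and Pepsi are substitutes.

1.277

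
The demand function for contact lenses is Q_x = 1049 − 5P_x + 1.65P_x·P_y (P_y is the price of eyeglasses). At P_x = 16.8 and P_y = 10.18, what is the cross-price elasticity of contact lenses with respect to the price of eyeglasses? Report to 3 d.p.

At P_x = 16.8 and P_y = 10.18: Q_x = 1247.190.
∂Q_x/∂P_y = 1.65P_x = 1.65(16.8) = 27.7200.
ε = (∂Q_x/∂P_y)(P_y/Q_x) = 27.7200 × (10.18/1247.190) ≈ 0.226.
ε > 0: substitutes.

0.226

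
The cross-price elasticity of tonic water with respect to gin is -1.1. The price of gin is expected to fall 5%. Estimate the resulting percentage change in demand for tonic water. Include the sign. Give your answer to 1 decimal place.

5.5%

%ΔQ ≈ ε × %ΔP of gin = -1.1 × (-5%) = 5.5%.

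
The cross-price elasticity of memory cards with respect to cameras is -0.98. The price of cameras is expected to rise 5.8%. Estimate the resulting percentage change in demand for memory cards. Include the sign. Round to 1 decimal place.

-5.7%

%ΔQ ≈ ε × %ΔP of cameras = -0.98 × (5.8%) = -5.7%.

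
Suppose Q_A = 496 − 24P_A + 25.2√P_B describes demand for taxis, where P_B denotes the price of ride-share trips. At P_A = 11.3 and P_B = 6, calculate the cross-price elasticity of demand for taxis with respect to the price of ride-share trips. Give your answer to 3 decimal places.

At P_A = 11.3 and P_B = 6: Q_A = 286.527.
∂Q_A/∂P_B = 25.2/(2√P_B) = 25.2/(2√6) = 5.1439.
ε = (∂Q_A/∂P_B)(P_B/Q_A) = 5.1439 × (6/286.527) ≈ 0.108.
ε > 0: substitutes.

0.108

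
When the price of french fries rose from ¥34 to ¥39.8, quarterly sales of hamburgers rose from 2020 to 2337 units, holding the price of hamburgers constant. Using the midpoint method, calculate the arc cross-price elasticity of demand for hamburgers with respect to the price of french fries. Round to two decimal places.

ΔQ_A = 2337 − 2020 = 317; ΔP_B = 39.8 − 34 = 5.8.
Midpoints: Q̄_A = 2178.5, P̄_B = 36.90.
ε = (ΔQ_A/Q̄_A)/(ΔP_B/P̄_B) = (317/2178.5)/(5.8/36.90) ≈ 0.93.
ε > 0: hamburgers and french fries are substitutes.

0.93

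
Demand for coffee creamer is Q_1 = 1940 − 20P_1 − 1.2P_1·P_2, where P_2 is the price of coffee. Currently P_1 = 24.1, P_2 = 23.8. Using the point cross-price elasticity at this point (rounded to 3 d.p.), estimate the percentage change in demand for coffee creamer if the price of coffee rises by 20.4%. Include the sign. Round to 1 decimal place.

-18.2%

At P_1 = 24.1, P_2 = 23.8: Q_1 = 769.704.
∂Q_1/∂P_2 = -1.2P_1 = -28.9200.
ε = (∂Q_1/∂P_2)(P_2/Q_1) = -28.9200 × 23.8/769.704 ≈ -0.894.
%ΔQ_1 ≈ ε × %ΔP_2 = -0.894 × (20.4%) = -18.2%.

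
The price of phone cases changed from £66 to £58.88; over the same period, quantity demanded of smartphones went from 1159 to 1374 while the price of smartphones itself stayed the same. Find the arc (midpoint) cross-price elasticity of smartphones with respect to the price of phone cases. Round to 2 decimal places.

ΔQ_A = 1374 − 1159 = 215; ΔP_B = 58.88 − 66 = -7.12.
Midpoints: Q̄_A = 1266.5, P̄_B = 62.44.
ε = (ΔQ_A/Q̄_A)/(ΔP_B/P̄_B) = (215/1266.5)/(-7.12/62.44) ≈ -1.49.

-1.49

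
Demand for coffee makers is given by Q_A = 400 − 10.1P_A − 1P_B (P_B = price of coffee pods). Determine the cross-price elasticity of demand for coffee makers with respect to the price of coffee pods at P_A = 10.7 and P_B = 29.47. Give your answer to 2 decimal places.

At P_A = 10.7 and P_B = 29.47: Q_A = 262.46.
∂Q_A/∂P_B = -1.
ε = (∂Q_A/∂P_B)(P_B/Q_A) = -1 × (29.47/262.46) ≈ -0.11.

-0.11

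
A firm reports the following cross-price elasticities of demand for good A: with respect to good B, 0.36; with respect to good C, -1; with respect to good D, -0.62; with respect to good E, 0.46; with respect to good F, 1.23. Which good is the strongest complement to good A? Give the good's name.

Complements have ε < 0. The most negative value is -1 (good C).

good C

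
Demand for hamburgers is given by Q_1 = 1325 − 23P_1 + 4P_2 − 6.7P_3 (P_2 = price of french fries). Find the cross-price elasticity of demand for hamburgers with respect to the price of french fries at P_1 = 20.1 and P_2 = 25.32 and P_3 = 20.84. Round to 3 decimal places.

0.123

At P_1 = 20.1 and P_2 = 25.32 and P_3 = 20.84: Q_1 = 824.352.
∂Q_1/∂P_2 = 4.
ε = (∂Q_1/∂P_2)(P_2/Q_1) = 4 × (25.32/824.352) ≈ 0.123.
Since ε > 0, hamburgers and french fries are substitutes.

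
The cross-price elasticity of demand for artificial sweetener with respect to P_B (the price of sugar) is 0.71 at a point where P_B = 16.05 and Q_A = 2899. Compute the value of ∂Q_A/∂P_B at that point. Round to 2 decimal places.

128.24

ε = (∂Q_A/∂P_B)·(P_B/Q_A) ⇒ ∂Q_A/∂P_B = ε·Q_A/P_B = 0.71 × 2899/16.05 ≈ 128.24.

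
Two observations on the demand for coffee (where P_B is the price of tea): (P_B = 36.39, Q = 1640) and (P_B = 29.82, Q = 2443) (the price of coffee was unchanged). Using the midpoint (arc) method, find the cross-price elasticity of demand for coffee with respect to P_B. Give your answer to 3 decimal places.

ΔQ_A = 2443 − 1640 = 803; ΔP_B = 29.82 − 36.39 = -6.57.
Midpoints: Q̄_A = 2041.5, P̄_B = 33.11.
ε = (ΔQ_A/Q̄_A)/(ΔP_B/P̄_B) = (803/2041.5)/(-6.57/33.11) ≈ -1.982.

-1.982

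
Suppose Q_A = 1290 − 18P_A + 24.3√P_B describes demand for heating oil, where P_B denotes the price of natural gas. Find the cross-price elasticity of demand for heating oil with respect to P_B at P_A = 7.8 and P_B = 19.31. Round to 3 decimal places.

0.042

At P_A = 7.8 and P_B = 19.31: Q_A = 1256.382.
∂Q_A/∂P_B = 24.3/(2√P_B) = 24.3/(2√19.31) = 2.7649.
ε = (∂Q_A/∂P_B)(P_B/Q_A) = 2.7649 × (19.31/1256.382) ≈ 0.042.
ε > 0: substitutes.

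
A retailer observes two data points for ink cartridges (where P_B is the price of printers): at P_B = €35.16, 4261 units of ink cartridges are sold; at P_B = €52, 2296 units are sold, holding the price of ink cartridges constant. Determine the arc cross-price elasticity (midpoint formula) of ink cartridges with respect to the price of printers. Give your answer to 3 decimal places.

-1.551

ΔQ_A = 2296 − 4261 = -1965; ΔP_B = 52 − 35.16 = 16.84.
Midpoints: Q̄_A = 3278.5, P̄_B = 43.58.
ε = (ΔQ_A/Q̄_A)/(ΔP_B/P̄_B) = (-1965/3278.5)/(16.84/43.58) ≈ -1.551.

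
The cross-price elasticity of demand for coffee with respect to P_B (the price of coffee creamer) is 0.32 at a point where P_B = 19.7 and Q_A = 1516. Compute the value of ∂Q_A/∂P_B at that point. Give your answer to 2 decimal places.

24.63

ε = (∂Q_A/∂P_B)·(P_B/Q_A) ⇒ ∂Q_A/∂P_B = ε·Q_A/P_B = 0.32 × 1516/19.7 ≈ 24.63.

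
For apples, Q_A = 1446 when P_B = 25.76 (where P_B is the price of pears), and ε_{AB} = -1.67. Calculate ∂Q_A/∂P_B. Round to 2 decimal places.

-93.74

ε = (∂Q_A/∂P_B)·(P_B/Q_A) ⇒ ∂Q_A/∂P_B = ε·Q_A/P_B = -1.67 × 1446/25.76 ≈ -93.74.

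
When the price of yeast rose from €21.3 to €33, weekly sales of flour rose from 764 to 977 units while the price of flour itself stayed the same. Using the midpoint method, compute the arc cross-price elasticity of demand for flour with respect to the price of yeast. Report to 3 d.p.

ΔQ_A = 977 − 764 = 213; ΔP_B = 33 − 21.3 = 11.7.
Midpoints: Q̄_A = 870.5, P̄_B = 27.15.
ε = (ΔQ_A/Q̄_A)/(ΔP_B/P̄_B) = (213/870.5)/(11.7/27.15) ≈ 0.568.

0.568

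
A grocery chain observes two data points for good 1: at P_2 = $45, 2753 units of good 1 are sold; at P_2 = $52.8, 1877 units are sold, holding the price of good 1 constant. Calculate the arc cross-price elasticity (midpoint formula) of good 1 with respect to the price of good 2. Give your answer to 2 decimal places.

-2.37

ΔQ_1 = 1877 − 2753 = -876; ΔP_2 = 52.8 − 45 = 7.8.
Midpoints: Q̄_1 = 2315.0, P̄_2 = 48.90.
ε = (ΔQ_1/Q̄_1)/(ΔP_2/P̄_2) = (-876/2315.0)/(7.8/48.90) ≈ -2.37.
ε < 0: good 1 and good 2 are complements.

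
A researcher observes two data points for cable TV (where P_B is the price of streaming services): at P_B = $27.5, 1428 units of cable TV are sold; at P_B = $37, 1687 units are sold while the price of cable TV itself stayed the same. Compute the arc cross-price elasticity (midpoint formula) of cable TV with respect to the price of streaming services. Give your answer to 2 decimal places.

ΔQ_A = 1687 − 1428 = 259; ΔP_B = 37 − 27.5 = 9.5.
Midpoints: Q̄_A = 1557.5, P̄_B = 32.25.
ε = (ΔQ_A/Q̄_A)/(ΔP_B/P̄_B) = (259/1557.5)/(9.5/32.25) ≈ 0.56.

0.56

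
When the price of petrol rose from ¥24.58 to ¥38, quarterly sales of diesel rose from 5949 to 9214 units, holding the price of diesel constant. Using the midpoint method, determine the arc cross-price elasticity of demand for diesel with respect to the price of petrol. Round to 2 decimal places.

1.00

ΔQ_A = 9214 − 5949 = 3265; ΔP_B = 38 − 24.58 = 13.42.
Midpoints: Q̄_A = 7581.5, P̄_B = 31.29.
ε = (ΔQ_A/Q̄_A)/(ΔP_B/P̄_B) = (3265/7581.5)/(13.42/31.29) ≈ 1.00.
ε > 0: diesel and petrol are substitutes.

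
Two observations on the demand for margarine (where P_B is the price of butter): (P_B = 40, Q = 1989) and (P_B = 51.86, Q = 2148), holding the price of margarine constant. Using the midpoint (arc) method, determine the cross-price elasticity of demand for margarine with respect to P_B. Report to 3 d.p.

ΔQ_A = 2148 − 1989 = 159; ΔP_B = 51.86 − 40 = 11.86.
Midpoints: Q̄_A = 2068.5, P̄_B = 45.93.
ε = (ΔQ_A/Q̄_A)/(ΔP_B/P̄_B) = (159/2068.5)/(11.86/45.93) ≈ 0.298.

0.298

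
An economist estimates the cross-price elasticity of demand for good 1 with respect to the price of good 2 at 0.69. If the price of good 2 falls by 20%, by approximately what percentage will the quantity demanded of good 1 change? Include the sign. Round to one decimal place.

-13.8%

%ΔQ ≈ ε × %ΔP of good 2 = 0.69 × (-20%) = -13.8%.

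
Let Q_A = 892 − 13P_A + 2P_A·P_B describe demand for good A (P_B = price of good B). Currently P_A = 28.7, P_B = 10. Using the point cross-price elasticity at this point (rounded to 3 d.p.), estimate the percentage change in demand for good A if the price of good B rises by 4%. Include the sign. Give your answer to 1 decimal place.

2.1%

At P_A = 28.7, P_B = 10: Q_A = 1092.9.
∂Q_A/∂P_B = 2P_A = 57.4000.
ε = (∂Q_A/∂P_B)(P_B/Q_A) = 57.4000 × 10/1092.9 ≈ 0.525.
%ΔQ_A ≈ ε × %ΔP_B = 0.525 × (4%) = 2.1%.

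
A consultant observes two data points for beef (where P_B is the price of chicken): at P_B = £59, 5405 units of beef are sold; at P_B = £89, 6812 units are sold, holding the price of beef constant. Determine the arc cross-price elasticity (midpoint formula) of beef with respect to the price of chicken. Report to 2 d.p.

ΔQ_A = 6812 − 5405 = 1407; ΔP_B = 89 − 59 = 30.
Midpoints: Q̄_A = 6108.5, P̄_B = 74.00.
ε = (ΔQ_A/Q̄_A)/(ΔP_B/P̄_B) = (1407/6108.5)/(30/74.00) ≈ 0.57.

0.57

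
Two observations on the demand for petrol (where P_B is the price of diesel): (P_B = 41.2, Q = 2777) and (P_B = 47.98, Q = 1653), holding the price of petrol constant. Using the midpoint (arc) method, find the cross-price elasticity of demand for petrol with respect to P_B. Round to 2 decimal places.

-3.34

ΔQ_A = 1653 − 2777 = -1124; ΔP_B = 47.98 − 41.2 = 6.78.
Midpoints: Q̄_A = 2215.0, P̄_B = 44.59.
ε = (ΔQ_A/Q̄_A)/(ΔP_B/P̄_B) = (-1124/2215.0)/(6.78/44.59) ≈ -3.34.
ε < 0: petrol and diesel are complements.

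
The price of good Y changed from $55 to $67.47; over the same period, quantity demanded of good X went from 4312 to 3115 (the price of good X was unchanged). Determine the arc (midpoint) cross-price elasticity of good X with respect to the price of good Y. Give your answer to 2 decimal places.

-1.58

ΔQ_X = 3115 − 4312 = -1197; ΔP_Y = 67.47 − 55 = 12.47.
Midpoints: Q̄_X = 3713.5, P̄_Y = 61.23.
ε = (ΔQ_X/Q̄_X)/(ΔP_Y/P̄_Y) = (-1197/3713.5)/(12.47/61.23) ≈ -1.58.
ε < 0: good X and good Y are complements.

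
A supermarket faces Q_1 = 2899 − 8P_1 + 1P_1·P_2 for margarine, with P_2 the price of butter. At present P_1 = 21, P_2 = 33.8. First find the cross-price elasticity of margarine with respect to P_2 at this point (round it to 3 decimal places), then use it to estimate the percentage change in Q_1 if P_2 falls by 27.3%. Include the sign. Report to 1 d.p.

At P_1 = 21, P_2 = 33.8: Q_1 = 3440.8.
∂Q_1/∂P_2 = 1P_1 = 21.0000.
ε = (∂Q_1/∂P_2)(P_2/Q_1) = 21.0000 × 33.8/3440.8 ≈ 0.206.
%ΔQ_1 ≈ ε × %ΔP_2 = 0.206 × (-27.3%) = -5.6%.

-5.6%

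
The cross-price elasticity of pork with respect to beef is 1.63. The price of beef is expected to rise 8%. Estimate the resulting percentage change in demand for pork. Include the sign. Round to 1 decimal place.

%ΔQ ≈ ε × %ΔP of beef = 1.63 × (8%) = 13.0%.
Demand for pork rises by about 13.0%.

13.0%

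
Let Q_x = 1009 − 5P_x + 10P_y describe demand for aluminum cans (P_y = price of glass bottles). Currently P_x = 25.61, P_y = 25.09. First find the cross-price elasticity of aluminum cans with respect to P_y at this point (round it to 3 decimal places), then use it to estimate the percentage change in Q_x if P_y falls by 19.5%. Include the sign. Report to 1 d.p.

-4.3%

At P_x = 25.61, P_y = 25.09: Q_x = 1131.85.
∂Q_x/∂P_y = 10.
ε = (∂Q_x/∂P_y)(P_y/Q_x) = 10.0000 × 25.09/1131.85 ≈ 0.222.
%ΔQ_x ≈ ε × %ΔP_y = 0.222 × (-19.5%) = -4.3%.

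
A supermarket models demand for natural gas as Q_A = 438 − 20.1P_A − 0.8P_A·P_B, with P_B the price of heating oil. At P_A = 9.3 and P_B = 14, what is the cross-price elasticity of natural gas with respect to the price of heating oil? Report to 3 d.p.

-0.709

At P_A = 9.3 and P_B = 14: Q_A = 146.91.
∂Q_A/∂P_B = -0.8P_A = -0.8(9.3) = -7.4400.
ε = (∂Q_A/∂P_B)(P_B/Q_A) = -7.4400 × (14/146.91) ≈ -0.709.
ε < 0: complements.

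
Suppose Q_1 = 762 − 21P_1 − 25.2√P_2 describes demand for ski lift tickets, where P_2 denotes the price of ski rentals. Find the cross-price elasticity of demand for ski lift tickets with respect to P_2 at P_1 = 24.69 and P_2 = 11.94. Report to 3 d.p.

-0.278

At P_1 = 24.69 and P_2 = 11.94: Q_1 = 156.433.
∂Q_1/∂P_2 = -25.2/(2√P_2) = -25.2/(2√11.94) = -3.6464.
ε = (∂Q_1/∂P_2)(P_2/Q_1) = -3.6464 × (11.94/156.433) ≈ -0.278.
ε < 0: complements.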